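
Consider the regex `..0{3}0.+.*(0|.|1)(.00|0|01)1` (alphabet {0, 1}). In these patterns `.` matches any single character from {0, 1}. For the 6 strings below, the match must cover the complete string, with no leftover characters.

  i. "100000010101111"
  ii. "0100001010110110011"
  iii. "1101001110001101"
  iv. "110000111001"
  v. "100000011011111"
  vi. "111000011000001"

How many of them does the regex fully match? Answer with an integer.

2

i → no match
ii → match
iii → no match
iv → match
v → no match
vi → no match
Total matched: 2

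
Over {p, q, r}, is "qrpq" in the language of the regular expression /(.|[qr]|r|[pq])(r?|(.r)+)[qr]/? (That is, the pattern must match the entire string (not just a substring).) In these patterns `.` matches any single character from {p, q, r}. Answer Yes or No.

No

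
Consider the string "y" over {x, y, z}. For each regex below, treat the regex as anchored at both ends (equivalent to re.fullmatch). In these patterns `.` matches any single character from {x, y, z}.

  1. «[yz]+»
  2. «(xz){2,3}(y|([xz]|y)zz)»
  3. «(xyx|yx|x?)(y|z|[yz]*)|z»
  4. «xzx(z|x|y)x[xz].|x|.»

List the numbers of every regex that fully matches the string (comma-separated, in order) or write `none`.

1, 3, 4

1 → match
2 → no match — must start with "xz"
3 → match
4 → match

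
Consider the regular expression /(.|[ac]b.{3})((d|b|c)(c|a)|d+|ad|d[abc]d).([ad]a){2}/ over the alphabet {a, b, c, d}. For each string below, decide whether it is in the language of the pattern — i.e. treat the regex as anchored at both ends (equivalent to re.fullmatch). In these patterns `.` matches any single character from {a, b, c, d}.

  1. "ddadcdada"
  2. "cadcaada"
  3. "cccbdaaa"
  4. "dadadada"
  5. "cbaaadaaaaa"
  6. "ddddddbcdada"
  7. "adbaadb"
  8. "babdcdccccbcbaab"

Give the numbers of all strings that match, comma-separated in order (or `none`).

1, 2, 3, 4, 5

1 → match
2 → match
3 → match
4 → match
5 → match
6 → no match
7 → no match — must end with "a"
8 → no match — must end with "a"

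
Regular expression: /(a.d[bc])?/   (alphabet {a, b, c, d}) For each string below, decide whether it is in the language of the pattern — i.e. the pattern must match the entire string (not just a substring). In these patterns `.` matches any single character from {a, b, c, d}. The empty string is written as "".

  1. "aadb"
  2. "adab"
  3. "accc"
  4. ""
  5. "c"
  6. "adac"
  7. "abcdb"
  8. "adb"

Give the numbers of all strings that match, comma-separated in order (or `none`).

1 → match
2 → no match
3 → no match
4 → match
5 → no match
6 → no match
7 → no match
8 → no match

1, 4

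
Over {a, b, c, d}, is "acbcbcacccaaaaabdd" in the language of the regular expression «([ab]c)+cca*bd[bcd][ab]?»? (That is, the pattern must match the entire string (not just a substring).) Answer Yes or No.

Yes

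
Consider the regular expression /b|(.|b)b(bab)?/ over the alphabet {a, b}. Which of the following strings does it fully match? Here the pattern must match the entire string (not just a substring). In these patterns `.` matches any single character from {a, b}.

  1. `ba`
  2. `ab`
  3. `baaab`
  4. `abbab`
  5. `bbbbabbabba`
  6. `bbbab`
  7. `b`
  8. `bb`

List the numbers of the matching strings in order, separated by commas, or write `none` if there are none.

1 → no match
2 → match
3 → no match
4 → match
5 → no match
6 → match
7 → match
8 → match

2, 4, 6, 7, 8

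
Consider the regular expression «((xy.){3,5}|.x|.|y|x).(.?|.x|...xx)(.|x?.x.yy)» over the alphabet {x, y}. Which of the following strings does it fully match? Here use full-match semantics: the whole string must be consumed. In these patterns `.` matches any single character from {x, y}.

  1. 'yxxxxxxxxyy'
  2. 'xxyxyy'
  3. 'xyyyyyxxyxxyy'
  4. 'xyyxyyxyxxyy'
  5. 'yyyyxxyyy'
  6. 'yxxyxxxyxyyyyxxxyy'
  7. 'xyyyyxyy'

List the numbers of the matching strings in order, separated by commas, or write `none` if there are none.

1, 4

1. 'yxxxxxxxxyy' → match
2. 'xxyxyy' → no match
3 → no match
4. 'xyyxyyxyxxyy' → match
5. 'yyyyxxyyy' → no match
6 → no match
7. 'xyyyyxyy' → no match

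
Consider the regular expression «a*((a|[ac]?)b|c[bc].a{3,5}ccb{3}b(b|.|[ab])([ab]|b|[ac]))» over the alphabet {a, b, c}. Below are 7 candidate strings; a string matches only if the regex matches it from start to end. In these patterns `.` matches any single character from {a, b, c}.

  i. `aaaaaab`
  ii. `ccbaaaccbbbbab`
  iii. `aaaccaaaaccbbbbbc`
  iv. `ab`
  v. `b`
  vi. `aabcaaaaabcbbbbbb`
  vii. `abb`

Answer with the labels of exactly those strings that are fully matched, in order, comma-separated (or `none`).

i, ii, iii, iv, v

i → match
ii → match
iii → match
iv → match
v → match
vi → no match
vii → no match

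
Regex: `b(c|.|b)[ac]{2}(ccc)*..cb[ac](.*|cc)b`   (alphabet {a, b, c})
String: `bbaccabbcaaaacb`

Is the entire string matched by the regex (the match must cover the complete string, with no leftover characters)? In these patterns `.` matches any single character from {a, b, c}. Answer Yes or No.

No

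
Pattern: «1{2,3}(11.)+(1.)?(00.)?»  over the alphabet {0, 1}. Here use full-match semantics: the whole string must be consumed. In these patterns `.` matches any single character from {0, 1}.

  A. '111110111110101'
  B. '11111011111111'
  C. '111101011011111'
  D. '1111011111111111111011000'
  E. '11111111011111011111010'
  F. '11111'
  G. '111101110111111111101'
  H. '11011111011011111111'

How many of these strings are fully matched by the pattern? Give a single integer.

4

A → no match
B → match
C → no match
D → match
E → match
F → match
G → no match
H → no match
Total matched: 4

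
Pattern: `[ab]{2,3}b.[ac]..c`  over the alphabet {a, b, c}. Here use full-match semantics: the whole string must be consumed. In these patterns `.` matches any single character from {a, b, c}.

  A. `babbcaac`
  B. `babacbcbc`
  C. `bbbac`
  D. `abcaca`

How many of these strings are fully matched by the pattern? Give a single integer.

A → match
B → no match
C → no match
D → no match — must end with `c`
Total matched: 1

1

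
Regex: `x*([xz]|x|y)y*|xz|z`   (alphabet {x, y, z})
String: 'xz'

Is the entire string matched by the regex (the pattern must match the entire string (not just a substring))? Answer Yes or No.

Yes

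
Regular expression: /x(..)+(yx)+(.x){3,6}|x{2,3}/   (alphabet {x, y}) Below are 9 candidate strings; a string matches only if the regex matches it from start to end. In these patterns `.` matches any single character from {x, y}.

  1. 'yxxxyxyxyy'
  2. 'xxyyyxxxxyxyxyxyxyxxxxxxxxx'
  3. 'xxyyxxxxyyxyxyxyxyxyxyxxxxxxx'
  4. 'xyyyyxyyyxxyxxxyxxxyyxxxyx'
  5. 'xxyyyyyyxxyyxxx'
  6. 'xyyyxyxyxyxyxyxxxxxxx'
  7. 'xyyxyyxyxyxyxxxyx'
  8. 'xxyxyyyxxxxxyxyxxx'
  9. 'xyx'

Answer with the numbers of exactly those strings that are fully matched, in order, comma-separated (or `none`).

2, 3, 6, 7

1 → no match — must start with 'x'
2 → match
3 → match
4 → no match
5 → no match
6 → match
7 → match
8 → no match
9 → no match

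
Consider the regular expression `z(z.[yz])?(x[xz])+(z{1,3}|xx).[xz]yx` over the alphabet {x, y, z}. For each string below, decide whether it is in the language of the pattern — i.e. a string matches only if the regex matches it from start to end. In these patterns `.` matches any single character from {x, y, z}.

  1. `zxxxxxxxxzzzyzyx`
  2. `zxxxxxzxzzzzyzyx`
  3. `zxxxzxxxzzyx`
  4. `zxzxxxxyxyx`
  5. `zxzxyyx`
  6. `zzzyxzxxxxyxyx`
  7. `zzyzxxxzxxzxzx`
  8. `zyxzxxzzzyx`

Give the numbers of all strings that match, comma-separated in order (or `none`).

1, 2, 4, 6

1 → match
2 → match
3 → no match
4 → match
5 → no match
6 → match
7 → no match — must end with `yx`
8 → no match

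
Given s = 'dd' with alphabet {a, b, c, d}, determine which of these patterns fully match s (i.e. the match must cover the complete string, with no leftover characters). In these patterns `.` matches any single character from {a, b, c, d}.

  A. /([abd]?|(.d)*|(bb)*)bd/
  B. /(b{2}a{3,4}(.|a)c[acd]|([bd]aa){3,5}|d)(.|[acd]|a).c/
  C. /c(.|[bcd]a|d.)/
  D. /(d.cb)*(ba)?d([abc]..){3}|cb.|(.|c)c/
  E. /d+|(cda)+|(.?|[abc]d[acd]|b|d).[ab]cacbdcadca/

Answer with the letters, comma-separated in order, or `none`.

A → no match — must end with 'bd'
B → no match — must end with 'c'
C → no match — must start with 'c'
D → no match
E → match

E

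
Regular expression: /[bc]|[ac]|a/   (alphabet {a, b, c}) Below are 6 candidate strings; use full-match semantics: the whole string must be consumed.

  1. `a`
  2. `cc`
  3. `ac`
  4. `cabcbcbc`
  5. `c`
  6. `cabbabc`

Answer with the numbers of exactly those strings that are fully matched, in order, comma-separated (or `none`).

1, 5

1 → match
2 → no match
3 → no match
4 → no match
5 → match
6 → no match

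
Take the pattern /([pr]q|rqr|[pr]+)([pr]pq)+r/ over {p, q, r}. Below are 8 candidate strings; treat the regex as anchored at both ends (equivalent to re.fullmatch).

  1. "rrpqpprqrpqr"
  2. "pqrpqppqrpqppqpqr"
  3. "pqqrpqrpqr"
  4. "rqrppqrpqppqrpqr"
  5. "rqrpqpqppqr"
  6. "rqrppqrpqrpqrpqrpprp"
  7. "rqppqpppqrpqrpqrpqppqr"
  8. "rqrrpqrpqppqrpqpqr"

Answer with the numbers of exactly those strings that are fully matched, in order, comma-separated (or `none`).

4

1 → no match
2 → no match
3 → no match
4 → match
5 → no match
6 → no match — must end with "pqr"
7 → no match
8 → no match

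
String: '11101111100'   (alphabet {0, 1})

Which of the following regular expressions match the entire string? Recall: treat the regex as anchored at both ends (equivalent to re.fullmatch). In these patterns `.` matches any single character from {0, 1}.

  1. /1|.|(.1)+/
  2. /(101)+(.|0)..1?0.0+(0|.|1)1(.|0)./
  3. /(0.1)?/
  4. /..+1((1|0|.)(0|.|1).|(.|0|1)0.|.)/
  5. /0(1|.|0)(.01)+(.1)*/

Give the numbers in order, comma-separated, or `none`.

4

1 → no match
2 → no match — must start with '101'
3 → no match
4 → match
5 → no match — must start with '0'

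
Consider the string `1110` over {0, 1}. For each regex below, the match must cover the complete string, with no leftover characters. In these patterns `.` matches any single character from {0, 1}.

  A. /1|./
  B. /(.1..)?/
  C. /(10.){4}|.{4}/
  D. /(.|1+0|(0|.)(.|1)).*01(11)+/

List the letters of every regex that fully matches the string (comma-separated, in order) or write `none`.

A → no match
B → match
C → match
D → no match — must end with `11`

B, C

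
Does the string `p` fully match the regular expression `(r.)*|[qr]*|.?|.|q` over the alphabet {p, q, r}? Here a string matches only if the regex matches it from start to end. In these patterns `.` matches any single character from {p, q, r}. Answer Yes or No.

Yes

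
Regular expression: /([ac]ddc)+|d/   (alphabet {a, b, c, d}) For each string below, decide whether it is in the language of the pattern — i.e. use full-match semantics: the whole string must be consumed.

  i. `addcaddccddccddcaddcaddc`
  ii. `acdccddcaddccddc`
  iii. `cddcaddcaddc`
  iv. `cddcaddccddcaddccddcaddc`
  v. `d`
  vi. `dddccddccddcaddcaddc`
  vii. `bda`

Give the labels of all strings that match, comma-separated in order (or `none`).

i, iii, iv, v

i → match
ii → no match
iii → match
iv → match
v → match
vi → no match
vii → no match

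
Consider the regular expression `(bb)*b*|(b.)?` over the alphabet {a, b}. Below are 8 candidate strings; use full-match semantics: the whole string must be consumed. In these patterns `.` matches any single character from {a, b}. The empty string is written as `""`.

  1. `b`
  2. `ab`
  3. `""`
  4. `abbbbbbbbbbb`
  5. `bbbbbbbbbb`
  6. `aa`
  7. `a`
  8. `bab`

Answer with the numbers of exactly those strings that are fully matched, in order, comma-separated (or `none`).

1, 3, 5

1 → match
2 → no match
3 → match
4 → no match
5 → match
6 → no match
7 → no match
8 → no match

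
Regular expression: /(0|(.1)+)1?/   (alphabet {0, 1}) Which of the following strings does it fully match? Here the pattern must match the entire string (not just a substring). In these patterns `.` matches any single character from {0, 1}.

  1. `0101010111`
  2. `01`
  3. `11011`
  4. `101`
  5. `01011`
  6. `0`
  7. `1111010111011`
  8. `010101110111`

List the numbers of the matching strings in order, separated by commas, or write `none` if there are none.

1 → match
2 → match
3 → match
4 → no match
5 → match
6 → match
7 → match
8 → match

1, 2, 3, 5, 6, 7, 8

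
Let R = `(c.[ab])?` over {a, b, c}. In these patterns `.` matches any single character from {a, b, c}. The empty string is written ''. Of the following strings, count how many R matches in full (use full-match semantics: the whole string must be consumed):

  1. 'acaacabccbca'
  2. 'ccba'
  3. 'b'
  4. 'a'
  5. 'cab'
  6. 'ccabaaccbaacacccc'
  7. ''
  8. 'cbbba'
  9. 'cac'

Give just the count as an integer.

2

1 → no match
2 → no match
3 → no match
4 → no match
5 → match
6 → no match
7 → match
8 → no match
9 → no match
Total matched: 2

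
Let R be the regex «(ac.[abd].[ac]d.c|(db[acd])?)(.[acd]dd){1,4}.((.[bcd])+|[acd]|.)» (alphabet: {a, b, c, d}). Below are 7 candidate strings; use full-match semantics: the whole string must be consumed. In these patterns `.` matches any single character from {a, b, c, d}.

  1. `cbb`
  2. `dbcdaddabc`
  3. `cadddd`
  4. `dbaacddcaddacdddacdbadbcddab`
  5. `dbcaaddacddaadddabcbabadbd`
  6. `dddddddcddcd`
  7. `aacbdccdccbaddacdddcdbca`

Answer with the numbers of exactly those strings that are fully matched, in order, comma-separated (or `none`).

1 → no match
2 → match
3 → match
4 → match
5 → match
6 → no match
7 → no match

2, 3, 4, 5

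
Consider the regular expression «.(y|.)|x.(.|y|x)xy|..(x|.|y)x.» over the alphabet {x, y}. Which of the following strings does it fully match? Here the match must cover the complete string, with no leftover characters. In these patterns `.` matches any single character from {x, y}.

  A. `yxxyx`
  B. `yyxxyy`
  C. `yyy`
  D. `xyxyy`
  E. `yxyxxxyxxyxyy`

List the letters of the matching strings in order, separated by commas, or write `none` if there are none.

none

A → no match
B → no match
C → no match
D → no match
E → no match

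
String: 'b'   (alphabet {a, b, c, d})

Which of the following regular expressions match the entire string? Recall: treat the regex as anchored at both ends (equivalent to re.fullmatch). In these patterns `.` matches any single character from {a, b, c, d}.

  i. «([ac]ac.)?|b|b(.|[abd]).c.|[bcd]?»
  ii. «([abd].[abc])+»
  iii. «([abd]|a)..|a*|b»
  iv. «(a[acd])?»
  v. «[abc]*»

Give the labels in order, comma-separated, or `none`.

i, iii, v

i → match
ii → no match
iii → match
iv → no match
v → match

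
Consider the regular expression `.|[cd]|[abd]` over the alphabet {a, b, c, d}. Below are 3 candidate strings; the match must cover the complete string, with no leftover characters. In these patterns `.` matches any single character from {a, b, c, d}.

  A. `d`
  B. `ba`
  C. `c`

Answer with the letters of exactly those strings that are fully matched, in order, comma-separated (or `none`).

A → match
B → no match
C → match

A, C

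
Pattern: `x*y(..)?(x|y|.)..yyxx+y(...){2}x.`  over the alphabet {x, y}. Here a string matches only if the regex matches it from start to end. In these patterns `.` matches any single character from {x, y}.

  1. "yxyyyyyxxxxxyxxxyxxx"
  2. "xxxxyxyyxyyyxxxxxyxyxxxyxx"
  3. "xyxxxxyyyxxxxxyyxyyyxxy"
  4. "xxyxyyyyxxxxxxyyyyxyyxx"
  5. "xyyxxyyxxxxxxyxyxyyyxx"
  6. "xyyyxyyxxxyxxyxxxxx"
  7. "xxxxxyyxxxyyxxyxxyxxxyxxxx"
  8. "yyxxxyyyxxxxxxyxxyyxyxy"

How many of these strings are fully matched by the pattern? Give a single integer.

6

1 → no match
2 → match
3 → match
4 → match
5 → match
6 → match
7 → no match
8 → match
Total matched: 6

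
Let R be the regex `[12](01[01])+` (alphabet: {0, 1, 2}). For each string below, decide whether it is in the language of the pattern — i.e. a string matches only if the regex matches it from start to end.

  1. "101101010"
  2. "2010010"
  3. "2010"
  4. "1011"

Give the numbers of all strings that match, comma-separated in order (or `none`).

1 → no match
2 → match
3 → match
4 → match

2, 3, 4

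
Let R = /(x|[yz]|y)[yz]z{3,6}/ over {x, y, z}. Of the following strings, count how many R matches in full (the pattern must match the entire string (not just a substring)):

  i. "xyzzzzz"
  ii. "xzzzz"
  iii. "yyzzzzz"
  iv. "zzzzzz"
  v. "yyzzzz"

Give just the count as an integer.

i → match
ii → match
iii → match
iv → match
v → match
Total matched: 5

5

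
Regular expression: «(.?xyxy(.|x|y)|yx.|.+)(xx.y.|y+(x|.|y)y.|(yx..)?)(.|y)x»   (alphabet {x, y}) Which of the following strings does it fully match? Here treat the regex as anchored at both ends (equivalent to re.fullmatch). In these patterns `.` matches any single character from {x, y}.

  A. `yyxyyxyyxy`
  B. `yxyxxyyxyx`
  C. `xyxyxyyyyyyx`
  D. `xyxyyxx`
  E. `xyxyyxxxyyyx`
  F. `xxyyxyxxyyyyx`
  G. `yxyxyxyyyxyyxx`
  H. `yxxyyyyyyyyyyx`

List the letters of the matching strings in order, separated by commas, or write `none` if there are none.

A → no match — must end with `x`
B → match
C → match
D → match
E → match
F → match
G → match
H → match

B, C, D, E, F, G, H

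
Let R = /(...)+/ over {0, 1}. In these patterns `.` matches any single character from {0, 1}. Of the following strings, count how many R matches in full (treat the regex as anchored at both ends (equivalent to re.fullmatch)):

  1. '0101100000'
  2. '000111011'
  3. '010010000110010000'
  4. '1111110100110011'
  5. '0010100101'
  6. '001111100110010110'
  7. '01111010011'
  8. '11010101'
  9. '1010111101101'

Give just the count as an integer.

1 → no match
2 → match
3 → match
4 → no match
5 → no match
6 → match
7 → no match
8 → no match
9 → no match
Total matched: 3

3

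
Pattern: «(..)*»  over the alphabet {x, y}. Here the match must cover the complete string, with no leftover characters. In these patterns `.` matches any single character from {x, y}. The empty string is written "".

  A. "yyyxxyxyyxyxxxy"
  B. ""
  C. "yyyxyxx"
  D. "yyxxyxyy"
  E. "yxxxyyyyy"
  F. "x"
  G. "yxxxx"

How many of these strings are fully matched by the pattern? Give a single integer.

2

A → no match
B → match
C → no match
D → match
E → no match
F → no match
G → no match
Total matched: 2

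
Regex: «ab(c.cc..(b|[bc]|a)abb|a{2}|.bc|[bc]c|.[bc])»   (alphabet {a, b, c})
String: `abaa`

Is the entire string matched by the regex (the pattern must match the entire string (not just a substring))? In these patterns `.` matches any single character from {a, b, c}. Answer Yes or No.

Yes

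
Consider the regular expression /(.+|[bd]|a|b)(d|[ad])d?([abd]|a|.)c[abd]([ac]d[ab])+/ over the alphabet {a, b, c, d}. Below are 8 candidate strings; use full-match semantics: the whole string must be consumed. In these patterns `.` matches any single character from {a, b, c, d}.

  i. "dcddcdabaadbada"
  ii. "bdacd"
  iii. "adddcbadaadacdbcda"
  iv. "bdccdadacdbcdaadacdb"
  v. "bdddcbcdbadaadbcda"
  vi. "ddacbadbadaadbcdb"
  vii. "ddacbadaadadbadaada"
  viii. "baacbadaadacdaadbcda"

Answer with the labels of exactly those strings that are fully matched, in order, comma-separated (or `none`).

iii, iv, v, vi, viii

i → no match
ii → no match
iii → match
iv → match
v → match
vi → match
vii → no match
viii → match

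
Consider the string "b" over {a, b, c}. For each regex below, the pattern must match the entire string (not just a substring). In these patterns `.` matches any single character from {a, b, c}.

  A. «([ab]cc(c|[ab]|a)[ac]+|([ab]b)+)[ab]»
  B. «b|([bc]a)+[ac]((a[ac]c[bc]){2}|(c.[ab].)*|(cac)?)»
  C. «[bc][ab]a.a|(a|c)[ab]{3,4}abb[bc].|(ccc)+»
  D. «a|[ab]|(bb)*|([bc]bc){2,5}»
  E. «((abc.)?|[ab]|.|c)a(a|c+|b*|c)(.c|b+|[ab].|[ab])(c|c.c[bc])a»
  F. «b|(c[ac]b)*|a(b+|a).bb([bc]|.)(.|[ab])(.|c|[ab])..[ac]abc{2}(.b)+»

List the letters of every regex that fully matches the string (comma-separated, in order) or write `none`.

A → no match
B → match
C → no match
D → match
E → no match — must end with "a"
F → match

B, D, F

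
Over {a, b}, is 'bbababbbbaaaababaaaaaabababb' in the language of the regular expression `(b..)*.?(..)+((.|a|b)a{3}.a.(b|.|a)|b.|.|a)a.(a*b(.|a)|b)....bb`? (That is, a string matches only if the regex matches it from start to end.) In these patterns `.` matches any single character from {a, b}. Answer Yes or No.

No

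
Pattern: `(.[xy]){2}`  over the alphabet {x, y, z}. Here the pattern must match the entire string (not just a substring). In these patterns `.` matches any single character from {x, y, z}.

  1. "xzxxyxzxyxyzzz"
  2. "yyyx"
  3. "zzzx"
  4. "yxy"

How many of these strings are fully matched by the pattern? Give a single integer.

1

1 → no match
2 → match
3 → no match
4 → no match
Total matched: 1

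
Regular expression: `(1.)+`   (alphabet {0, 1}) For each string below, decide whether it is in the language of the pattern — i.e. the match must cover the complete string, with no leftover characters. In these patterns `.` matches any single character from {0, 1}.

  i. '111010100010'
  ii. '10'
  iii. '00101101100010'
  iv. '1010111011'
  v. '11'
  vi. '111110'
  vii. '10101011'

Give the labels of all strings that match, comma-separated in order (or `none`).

i → no match
ii → match
iii → no match — must start with '1'
iv → match
v → match
vi → match
vii → match

ii, iv, v, vi, vii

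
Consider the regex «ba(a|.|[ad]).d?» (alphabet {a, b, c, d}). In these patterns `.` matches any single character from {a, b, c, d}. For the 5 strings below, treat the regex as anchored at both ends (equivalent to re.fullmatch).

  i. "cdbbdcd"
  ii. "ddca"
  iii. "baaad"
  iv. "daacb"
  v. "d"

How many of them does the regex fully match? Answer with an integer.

1

i → no match — must start with "ba"
ii → no match — must start with "ba"
iii → match
iv → no match — must start with "ba"
v → no match — must start with "ba"
Total matched: 1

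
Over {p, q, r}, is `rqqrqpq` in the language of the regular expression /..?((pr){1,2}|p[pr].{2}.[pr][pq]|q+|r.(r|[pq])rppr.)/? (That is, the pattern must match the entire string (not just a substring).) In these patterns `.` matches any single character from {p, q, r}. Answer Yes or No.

No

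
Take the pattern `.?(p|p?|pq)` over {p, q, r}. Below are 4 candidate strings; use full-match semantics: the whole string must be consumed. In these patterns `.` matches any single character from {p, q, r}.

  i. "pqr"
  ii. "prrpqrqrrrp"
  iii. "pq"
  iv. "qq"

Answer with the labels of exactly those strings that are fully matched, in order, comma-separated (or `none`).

iii

i → no match
ii → no match
iii → match
iv → no match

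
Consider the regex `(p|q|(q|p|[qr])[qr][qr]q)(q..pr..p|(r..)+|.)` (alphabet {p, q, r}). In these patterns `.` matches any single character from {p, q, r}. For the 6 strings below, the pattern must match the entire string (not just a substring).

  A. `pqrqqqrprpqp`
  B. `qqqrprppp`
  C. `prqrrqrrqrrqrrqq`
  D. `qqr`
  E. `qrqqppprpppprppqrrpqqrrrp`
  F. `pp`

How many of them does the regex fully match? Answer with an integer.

A. `pqrqqqrprpqp` → match
B. `qqqrprppp` → match
C → match
D. `qqr` → no match
E → no match
F. `pp` → match
Total matched: 4

4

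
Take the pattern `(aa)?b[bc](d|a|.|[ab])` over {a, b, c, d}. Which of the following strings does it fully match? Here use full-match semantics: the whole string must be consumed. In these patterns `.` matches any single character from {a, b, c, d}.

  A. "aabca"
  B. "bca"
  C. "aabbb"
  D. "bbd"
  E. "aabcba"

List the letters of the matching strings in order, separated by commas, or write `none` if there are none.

A, B, C, D

A → match
B → match
C → match
D → match
E → no match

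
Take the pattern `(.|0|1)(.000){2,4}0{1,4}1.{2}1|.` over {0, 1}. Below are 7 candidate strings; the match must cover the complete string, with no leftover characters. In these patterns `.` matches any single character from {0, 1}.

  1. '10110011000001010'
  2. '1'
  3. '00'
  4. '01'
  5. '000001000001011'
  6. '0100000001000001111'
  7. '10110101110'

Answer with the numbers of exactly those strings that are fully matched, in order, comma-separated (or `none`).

2, 5, 6

1 → no match
2. '1' → match
3. '00' → no match
4. '01' → no match
5 → match
6 → match
7. '10110101110' → no match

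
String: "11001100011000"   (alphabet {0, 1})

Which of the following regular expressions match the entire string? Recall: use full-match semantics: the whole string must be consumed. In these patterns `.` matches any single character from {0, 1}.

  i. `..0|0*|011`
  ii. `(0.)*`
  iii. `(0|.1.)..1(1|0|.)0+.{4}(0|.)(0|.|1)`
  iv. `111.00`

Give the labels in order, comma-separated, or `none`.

i → no match
ii → no match
iii → match
iv → no match — must start with "111"

iii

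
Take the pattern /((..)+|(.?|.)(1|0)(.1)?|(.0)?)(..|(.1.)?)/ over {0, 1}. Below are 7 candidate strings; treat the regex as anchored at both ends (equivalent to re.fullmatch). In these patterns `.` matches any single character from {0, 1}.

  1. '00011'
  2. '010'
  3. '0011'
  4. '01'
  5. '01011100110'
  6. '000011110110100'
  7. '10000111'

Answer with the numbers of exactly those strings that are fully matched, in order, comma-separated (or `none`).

1, 2, 3, 4, 5, 7

1 → match
2 → match
3 → match
4 → match
5 → match
6 → no match
7 → match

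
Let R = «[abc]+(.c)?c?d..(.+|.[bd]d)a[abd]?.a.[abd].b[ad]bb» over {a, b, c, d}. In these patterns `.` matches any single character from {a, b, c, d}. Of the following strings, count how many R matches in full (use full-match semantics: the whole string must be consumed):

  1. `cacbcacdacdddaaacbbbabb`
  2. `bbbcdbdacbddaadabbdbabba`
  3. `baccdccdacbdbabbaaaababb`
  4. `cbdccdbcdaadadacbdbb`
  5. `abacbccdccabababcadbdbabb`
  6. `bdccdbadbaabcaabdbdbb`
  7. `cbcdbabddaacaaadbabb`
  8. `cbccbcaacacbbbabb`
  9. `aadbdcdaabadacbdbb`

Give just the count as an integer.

7

1 → match
2 → no match — must end with `bb`
3 → match
4 → match
5 → match
6 → match
7 → match
8 → no match
9 → match
Total matched: 7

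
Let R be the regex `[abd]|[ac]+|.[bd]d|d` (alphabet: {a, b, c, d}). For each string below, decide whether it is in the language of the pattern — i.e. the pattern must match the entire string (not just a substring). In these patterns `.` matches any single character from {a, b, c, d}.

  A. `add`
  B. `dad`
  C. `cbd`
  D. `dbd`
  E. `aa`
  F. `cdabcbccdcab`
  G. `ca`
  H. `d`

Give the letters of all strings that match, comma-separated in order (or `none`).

A, C, D, E, G, H

A → match
B → no match
C → match
D → match
E → match
F → no match
G → match
H → match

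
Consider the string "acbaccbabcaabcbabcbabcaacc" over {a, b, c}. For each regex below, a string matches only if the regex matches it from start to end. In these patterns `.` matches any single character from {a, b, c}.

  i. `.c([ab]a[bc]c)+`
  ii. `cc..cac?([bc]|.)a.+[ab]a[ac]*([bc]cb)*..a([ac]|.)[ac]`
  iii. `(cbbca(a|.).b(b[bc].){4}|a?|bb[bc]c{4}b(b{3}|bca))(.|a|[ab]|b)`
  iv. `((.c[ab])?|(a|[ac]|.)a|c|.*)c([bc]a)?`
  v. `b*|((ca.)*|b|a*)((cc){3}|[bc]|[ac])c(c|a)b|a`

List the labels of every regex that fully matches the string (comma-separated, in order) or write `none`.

i, iv

i → match
ii → no match — must start with "cc"
iii → no match
iv → match
v → no match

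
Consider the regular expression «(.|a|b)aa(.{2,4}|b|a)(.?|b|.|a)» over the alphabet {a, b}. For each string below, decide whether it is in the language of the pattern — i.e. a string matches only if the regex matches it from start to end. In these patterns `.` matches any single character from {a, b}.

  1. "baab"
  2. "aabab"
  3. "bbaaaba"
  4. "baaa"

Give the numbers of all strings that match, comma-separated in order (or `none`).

1, 4

1. "baab" → match
2. "aabab" → no match
3. "bbaaaba" → no match
4. "baaa" → match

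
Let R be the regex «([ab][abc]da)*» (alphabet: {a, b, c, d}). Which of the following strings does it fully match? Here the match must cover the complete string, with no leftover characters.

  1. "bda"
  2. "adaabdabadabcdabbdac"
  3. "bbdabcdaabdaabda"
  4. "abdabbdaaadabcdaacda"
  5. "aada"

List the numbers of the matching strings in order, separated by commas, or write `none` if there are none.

1 → no match
2 → no match
3 → match
4 → match
5 → match

3, 4, 5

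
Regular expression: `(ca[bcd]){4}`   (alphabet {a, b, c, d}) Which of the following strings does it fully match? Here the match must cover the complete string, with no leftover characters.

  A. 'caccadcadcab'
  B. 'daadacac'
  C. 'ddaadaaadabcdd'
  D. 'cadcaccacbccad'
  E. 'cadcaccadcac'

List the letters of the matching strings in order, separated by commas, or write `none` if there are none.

A → match
B → no match — must start with 'ca'
C → no match — must start with 'ca'
D → no match
E → match

A, E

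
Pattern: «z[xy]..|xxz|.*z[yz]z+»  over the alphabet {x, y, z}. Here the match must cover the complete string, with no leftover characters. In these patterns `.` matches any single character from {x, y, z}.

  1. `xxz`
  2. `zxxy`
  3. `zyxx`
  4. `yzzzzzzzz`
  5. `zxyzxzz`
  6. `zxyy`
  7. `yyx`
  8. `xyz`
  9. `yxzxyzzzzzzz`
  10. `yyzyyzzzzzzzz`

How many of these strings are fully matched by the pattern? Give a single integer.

7

1. `xxz` → match
2. `zxxy` → match
3. `zyxx` → match
4. `yzzzzzzzz` → match
5. `zxyzxzz` → no match
6. `zxyy` → match
7. `yyx` → no match
8. `xyz` → no match
9. `yxzxyzzzzzzz` → match
10 → match
Total matched: 7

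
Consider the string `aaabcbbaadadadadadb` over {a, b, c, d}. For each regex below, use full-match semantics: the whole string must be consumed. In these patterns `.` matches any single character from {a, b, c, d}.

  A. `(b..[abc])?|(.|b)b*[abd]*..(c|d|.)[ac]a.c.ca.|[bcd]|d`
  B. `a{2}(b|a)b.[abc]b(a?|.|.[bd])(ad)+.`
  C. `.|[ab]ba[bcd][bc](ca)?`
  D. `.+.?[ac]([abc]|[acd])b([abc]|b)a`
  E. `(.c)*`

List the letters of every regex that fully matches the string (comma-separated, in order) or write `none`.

A → no match
B → match
C → no match
D → no match — must end with `a`
E → no match

B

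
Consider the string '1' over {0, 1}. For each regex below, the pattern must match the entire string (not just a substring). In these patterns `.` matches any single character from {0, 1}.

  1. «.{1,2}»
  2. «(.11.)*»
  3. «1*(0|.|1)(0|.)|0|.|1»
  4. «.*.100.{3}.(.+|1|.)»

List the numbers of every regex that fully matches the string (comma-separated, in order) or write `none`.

1, 3

1 → match
2 → no match
3 → match
4 → no match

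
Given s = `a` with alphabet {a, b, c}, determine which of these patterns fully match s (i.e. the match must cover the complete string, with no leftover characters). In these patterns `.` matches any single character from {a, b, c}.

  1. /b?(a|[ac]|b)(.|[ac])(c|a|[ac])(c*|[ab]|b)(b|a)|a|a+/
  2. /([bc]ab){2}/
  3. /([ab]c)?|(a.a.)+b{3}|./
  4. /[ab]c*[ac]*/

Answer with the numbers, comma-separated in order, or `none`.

1 → match
2 → no match — must end with `ab`
3 → match
4 → match

1, 3, 4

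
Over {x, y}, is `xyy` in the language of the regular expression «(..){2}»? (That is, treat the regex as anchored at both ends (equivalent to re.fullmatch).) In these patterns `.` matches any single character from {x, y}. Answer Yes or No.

No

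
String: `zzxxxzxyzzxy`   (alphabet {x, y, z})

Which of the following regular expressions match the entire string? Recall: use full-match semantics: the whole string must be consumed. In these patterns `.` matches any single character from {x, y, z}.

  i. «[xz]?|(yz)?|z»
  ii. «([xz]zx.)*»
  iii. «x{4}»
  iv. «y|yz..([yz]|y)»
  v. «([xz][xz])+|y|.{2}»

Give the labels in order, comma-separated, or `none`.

i → no match
ii → match
iii → no match — must start with `x`
iv → no match
v → no match

ii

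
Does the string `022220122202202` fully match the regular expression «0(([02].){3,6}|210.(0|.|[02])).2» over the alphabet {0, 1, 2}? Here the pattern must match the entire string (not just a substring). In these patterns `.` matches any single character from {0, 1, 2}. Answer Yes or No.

Yes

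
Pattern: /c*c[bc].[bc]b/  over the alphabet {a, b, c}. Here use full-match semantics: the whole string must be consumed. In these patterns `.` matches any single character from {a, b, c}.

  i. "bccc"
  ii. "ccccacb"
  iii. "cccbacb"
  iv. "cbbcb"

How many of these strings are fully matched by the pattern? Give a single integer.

i → no match — must end with "b"
ii → match
iii → match
iv → match
Total matched: 3

3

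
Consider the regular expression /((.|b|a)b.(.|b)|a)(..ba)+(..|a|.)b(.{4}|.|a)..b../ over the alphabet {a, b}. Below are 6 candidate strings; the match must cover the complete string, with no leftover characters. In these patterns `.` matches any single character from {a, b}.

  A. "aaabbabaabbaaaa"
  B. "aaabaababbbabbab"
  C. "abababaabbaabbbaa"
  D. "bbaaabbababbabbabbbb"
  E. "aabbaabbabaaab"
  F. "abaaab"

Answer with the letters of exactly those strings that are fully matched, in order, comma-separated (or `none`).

A → no match
B → match
C → no match
D → match
E → no match
F → no match

B, D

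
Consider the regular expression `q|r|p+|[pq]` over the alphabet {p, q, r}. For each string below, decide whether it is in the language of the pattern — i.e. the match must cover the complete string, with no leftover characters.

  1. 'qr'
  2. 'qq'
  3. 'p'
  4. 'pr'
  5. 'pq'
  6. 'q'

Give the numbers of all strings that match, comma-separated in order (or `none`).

3, 6

1. 'qr' → no match
2. 'qq' → no match
3. 'p' → match
4. 'pr' → no match
5. 'pq' → no match
6. 'q' → match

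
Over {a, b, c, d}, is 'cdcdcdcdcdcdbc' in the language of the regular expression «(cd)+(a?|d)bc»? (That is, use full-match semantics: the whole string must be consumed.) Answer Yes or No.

Yes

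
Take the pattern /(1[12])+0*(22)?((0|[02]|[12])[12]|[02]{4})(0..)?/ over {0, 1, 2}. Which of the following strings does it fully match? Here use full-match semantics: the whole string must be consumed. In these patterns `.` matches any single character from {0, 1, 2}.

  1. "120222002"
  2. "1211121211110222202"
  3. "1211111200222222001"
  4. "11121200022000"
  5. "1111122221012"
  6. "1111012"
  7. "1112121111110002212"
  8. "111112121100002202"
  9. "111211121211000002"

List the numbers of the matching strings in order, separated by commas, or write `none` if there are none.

1. "120222002" → match
2 → match
3 → match
4 → match
5 → match
6. "1111012" → match
7 → match
8 → match
9 → match

1, 2, 3, 4, 5, 6, 7, 8, 9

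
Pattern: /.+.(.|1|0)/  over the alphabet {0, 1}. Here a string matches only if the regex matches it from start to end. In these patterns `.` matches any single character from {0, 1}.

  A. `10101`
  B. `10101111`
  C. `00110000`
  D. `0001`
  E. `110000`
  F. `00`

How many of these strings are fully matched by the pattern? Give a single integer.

A → match
B → match
C → match
D → match
E → match
F → no match
Total matched: 5

5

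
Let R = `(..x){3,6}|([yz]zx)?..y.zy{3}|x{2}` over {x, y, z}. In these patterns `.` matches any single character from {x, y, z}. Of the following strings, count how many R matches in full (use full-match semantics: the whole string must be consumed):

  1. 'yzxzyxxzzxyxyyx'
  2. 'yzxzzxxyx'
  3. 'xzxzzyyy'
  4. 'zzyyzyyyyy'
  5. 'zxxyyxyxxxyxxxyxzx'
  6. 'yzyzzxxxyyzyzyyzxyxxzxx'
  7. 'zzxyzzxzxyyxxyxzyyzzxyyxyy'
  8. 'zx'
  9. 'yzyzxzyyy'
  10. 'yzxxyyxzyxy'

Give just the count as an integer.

1

1 → no match
2 → match
3 → no match
4 → no match
5 → no match
6 → no match
7 → no match
8 → no match
9 → no match
10 → no match
Total matched: 1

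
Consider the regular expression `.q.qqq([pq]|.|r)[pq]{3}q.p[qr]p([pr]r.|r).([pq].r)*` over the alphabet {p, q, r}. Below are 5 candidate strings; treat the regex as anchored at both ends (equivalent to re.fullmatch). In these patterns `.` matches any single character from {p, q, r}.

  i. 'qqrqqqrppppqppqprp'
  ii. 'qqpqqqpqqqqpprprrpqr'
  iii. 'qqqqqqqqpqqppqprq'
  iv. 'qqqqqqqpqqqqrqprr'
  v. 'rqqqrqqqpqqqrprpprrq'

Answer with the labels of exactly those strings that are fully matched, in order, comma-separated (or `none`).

ii, iii

i → no match
ii → match
iii → match
iv → no match
v → no match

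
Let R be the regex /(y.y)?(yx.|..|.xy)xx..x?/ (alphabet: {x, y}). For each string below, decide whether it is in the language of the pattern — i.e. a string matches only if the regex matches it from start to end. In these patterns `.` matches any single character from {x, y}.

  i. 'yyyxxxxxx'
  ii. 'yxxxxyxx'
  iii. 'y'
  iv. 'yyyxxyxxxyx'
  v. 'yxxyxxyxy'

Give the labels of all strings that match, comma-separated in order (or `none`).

i, ii, iv

i → match
ii → match
iii → no match
iv → match
v → no match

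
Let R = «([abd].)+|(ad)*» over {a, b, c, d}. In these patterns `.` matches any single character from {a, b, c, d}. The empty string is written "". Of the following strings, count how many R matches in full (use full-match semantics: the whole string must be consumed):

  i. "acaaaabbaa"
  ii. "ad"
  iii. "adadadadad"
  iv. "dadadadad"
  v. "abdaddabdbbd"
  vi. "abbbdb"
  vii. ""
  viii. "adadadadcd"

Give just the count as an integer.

6

i. "acaaaabbaa" → match
ii. "ad" → match
iii. "adadadadad" → match
iv. "dadadadad" → no match
v. "abdaddabdbbd" → match
vi. "abbbdb" → match
vii. "" → match
viii. "adadadadcd" → no match
Total matched: 6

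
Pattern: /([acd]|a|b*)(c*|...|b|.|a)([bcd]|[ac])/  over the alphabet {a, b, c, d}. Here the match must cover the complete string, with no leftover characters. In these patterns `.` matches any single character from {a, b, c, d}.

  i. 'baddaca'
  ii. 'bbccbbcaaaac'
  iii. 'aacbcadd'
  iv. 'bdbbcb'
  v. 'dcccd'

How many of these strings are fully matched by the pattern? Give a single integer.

i. 'baddaca' → no match
ii. 'bbccbbcaaaac' → no match
iii. 'aacbcadd' → no match
iv. 'bdbbcb' → no match
v. 'dcccd' → match
Total matched: 1

1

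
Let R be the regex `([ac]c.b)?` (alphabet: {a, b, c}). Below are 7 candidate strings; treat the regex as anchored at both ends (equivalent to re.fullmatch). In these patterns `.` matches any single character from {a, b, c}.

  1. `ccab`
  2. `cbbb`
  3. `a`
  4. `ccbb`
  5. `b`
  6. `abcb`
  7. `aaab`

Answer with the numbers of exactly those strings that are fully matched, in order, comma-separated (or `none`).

1 → match
2 → no match
3 → no match
4 → match
5 → no match
6 → no match
7 → no match

1, 4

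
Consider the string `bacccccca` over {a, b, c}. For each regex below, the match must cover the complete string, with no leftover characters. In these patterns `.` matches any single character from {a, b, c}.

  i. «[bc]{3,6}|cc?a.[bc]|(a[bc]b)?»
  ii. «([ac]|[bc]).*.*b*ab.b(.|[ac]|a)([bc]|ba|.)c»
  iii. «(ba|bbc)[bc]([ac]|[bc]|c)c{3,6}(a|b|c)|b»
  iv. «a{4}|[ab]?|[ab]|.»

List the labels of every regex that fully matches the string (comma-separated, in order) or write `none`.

i → no match
ii → no match — must end with `c`
iii → match
iv → no match

iii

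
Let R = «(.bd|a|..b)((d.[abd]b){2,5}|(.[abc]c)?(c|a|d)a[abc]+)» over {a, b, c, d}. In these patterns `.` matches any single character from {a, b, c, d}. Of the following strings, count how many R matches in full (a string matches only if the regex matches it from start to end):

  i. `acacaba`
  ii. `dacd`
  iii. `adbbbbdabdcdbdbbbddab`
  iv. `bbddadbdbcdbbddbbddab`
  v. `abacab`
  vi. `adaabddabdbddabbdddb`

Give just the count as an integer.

1

i → match
ii → no match
iii → no match
iv → no match
v → no match
vi → no match
Total matched: 1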